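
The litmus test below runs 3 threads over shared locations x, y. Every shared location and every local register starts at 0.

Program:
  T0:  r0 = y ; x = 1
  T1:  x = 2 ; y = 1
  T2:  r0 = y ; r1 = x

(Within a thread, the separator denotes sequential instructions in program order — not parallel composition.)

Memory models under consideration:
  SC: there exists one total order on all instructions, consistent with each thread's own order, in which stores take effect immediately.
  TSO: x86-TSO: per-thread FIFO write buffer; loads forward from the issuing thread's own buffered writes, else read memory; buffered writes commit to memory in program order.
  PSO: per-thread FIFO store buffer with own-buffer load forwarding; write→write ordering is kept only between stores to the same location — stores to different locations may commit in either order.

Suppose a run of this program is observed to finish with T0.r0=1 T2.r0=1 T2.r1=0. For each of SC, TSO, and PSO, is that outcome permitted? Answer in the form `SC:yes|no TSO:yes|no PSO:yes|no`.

SC:no TSO:no PSO:yes

outcome vector order: (T0.r0,T2.r0,T2.r1)
under SC → 0/0/0, 0/0/1, 0/0/2, 0/1/1, 0/1/2, 1/0/0, 1/0/1, 1/0/2, 1/1/1, 1/1/2
under TSO → 0/0/0, 0/0/1, 0/0/2, 0/1/1, 0/1/2, 1/0/0, 1/0/1, 1/0/2, 1/1/1, 1/1/2
under PSO → 0/0/0, 0/0/1, 0/0/2, 0/1/0, 0/1/1, 0/1/2, 1/0/0, 1/0/1, 1/0/2, 1/1/0, 1/1/1, 1/1/2
target 1/1/0 ∈ {PSO}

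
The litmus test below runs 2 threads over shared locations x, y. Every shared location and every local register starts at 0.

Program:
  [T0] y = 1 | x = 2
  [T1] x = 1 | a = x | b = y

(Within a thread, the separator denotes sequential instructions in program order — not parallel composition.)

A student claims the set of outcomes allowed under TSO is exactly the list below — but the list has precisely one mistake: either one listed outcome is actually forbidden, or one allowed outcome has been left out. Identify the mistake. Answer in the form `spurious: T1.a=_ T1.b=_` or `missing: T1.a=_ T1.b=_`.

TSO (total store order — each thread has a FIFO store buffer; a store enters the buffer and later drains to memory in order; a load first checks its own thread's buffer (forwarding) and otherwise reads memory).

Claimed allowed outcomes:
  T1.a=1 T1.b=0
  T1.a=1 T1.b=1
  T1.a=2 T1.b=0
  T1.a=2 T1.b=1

spurious: T1.a=2 T1.b=0

outcome vector order: (T1.a,T1.b)
TSO (3): (1,0), (1,1), (2,1)
claimed∖TSO = {(2,0)}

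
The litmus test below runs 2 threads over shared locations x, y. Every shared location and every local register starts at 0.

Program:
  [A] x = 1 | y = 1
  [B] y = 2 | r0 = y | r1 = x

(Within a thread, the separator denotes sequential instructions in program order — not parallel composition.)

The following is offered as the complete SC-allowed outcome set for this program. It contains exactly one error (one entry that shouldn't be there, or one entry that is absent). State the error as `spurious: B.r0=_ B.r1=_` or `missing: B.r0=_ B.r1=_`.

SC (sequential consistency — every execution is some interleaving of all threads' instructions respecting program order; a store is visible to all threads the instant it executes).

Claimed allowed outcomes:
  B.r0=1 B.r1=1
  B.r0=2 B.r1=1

missing: B.r0=2 B.r1=0

outcome vector order: (B.r0,B.r1)
SC (3): <1 1>; <2 0>; <2 1>
SC∖claimed = {<2 0>}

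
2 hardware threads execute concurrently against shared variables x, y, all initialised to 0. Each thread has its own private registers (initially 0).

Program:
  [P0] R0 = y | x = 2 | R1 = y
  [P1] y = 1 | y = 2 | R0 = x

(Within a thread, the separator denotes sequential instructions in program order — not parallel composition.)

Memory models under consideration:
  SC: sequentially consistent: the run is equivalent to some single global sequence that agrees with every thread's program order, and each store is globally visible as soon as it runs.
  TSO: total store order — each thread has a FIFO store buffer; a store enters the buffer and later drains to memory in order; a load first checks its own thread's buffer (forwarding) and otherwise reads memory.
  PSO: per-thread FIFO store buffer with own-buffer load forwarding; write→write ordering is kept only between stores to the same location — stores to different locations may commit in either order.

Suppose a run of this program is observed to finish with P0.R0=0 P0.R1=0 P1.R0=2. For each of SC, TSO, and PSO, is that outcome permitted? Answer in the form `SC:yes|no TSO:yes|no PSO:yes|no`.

outcome vector order: (P0.R0,P0.R1,P1.R0)
SC: 9 outcomes — {0/0/2 0/1/2 0/2/0 0/2/2 1/1/2 1/2/0 1/2/2 2/2/0 2/2/2}
TSO: 12 outcomes — {0/0/0 0/0/2 0/1/0 0/1/2 0/2/0 0/2/2 1/1/0 1/1/2 1/2/0 1/2/2 2/2/0 2/2/2}
PSO: 12 outcomes — {0/0/0 0/0/2 0/1/0 0/1/2 0/2/0 0/2/2 1/1/0 1/1/2 1/2/0 1/2/2 2/2/0 2/2/2}
target 0/0/2 ∈ {SC,TSO,PSO}

SC:yes TSO:yes PSO:yes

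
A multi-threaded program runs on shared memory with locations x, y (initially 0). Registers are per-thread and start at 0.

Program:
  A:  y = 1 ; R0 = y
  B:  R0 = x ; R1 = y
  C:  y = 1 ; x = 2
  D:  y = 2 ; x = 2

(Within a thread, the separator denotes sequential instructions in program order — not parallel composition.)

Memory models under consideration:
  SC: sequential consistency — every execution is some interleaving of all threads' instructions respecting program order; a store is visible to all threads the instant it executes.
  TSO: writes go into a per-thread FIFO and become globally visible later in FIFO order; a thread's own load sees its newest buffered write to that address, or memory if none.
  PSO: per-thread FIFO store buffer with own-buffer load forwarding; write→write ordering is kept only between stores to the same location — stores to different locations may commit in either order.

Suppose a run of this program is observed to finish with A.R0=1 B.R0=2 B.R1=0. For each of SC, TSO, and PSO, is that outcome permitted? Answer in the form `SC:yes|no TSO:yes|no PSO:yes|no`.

SC:no TSO:no PSO:yes

outcome vector order: (A.R0,B.R0,B.R1)
under SC → 1/0/0 1/0/1 1/0/2 1/2/1 1/2/2 2/0/0 2/0/1 2/0/2 2/2/1 2/2/2
under TSO → 1/0/0 1/0/1 1/0/2 1/2/1 1/2/2 2/0/0 2/0/1 2/0/2 2/2/1 2/2/2
under PSO → 1/0/0 1/0/1 1/0/2 1/2/0 1/2/1 1/2/2 2/0/0 2/0/1 2/0/2 2/2/0 2/2/1 2/2/2
target 1/2/0 ∈ {PSO}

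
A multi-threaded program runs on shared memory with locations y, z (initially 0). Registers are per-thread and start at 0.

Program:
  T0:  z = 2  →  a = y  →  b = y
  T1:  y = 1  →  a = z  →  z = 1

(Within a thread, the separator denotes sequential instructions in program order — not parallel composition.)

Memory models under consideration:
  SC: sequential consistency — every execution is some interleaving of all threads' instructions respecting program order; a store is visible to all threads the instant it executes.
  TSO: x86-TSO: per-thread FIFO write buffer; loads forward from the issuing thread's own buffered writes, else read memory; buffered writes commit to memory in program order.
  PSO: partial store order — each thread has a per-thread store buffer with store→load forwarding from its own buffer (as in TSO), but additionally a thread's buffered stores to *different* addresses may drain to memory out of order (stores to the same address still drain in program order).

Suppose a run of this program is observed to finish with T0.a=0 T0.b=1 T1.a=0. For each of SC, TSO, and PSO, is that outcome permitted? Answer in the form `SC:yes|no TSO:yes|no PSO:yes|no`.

SC:no TSO:yes PSO:yes

outcome vector order: (T0.a,T0.b,T1.a)
SC (4): <0 0 2>; <0 1 2>; <1 1 0>; <1 1 2>
TSO (6): <0 0 0>; <0 0 2>; <0 1 0>; <0 1 2>; <1 1 0>; <1 1 2>
PSO (6): <0 0 0>; <0 0 2>; <0 1 0>; <0 1 2>; <1 1 0>; <1 1 2>
target <0 1 0> ∈ {TSO,PSO}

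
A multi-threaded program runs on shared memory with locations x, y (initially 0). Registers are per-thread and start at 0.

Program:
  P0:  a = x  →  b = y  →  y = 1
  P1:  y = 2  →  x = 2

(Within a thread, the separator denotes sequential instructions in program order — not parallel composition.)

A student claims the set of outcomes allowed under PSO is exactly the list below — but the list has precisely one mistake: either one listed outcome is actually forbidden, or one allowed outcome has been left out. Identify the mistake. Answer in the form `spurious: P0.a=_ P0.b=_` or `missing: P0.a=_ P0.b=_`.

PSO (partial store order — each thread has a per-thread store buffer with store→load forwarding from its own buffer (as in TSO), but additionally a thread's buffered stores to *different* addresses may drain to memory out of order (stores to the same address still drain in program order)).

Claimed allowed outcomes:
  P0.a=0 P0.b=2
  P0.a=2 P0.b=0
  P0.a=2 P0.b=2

missing: P0.a=0 P0.b=0

outcome vector order: (P0.a,P0.b)
PSO (4): (0,0), (0,2), (2,0), (2,2)
PSO∖claimed = {(0,0)}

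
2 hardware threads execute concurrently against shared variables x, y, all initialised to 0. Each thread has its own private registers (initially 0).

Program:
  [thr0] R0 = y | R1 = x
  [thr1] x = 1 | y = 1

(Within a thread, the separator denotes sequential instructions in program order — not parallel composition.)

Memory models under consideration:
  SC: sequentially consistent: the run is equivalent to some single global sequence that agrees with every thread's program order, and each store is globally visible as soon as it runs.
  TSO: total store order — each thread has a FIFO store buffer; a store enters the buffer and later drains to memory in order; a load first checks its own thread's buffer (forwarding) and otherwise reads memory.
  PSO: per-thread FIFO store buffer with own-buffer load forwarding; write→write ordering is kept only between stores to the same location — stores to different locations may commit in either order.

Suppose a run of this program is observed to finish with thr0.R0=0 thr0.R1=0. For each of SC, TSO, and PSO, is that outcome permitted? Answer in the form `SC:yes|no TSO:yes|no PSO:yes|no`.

outcome vector order: (thr0.R0,thr0.R1)
SC: 3 outcomes — {0/0; 0/1; 1/1}
TSO: 3 outcomes — {0/0; 0/1; 1/1}
PSO: 4 outcomes — {0/0; 0/1; 1/0; 1/1}
target 0/0 ∈ {SC,TSO,PSO}

SC:yes TSO:yes PSO:yes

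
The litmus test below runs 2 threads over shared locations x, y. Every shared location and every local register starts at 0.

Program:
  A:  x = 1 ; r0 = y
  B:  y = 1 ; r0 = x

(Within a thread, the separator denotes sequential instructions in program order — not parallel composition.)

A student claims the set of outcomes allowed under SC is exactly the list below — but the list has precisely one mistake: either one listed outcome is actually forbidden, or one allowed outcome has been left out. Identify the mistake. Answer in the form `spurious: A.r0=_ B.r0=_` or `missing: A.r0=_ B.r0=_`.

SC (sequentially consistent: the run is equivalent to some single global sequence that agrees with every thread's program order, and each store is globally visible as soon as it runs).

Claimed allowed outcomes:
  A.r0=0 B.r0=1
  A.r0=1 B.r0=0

missing: A.r0=1 B.r0=1

outcome vector order: (A.r0,B.r0)
SC (3): (0,1) (1,0) (1,1)
SC∖claimed = {(1,1)}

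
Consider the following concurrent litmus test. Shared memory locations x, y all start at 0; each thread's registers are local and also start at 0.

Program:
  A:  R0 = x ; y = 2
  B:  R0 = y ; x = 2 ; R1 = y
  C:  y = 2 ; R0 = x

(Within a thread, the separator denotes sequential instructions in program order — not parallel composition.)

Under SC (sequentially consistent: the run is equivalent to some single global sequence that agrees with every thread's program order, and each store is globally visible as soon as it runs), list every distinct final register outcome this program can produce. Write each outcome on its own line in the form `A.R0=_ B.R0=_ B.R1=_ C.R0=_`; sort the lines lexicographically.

outcome vector order: (A.R0,B.R0,B.R1,C.R0)
|SC outcomes| = 10

A.R0=0 B.R0=0 B.R1=0 C.R0=2
A.R0=0 B.R0=0 B.R1=2 C.R0=0
A.R0=0 B.R0=0 B.R1=2 C.R0=2
A.R0=0 B.R0=2 B.R1=2 C.R0=0
A.R0=0 B.R0=2 B.R1=2 C.R0=2
A.R0=2 B.R0=0 B.R1=0 C.R0=2
A.R0=2 B.R0=0 B.R1=2 C.R0=0
A.R0=2 B.R0=0 B.R1=2 C.R0=2
A.R0=2 B.R0=2 B.R1=2 C.R0=0
A.R0=2 B.R0=2 B.R1=2 C.R0=2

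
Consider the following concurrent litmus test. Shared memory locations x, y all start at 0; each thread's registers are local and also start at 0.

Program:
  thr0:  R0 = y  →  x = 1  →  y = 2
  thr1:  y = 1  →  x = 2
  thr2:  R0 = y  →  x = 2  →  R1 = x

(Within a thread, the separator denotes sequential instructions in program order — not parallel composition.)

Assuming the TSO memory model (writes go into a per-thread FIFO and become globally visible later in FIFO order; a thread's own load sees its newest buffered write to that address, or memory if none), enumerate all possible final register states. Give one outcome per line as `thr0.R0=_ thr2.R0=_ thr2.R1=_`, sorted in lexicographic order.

outcome vector order: (thr0.R0,thr2.R0,thr2.R1)
|TSO outcomes| = 10

thr0.R0=0 thr2.R0=0 thr2.R1=1
thr0.R0=0 thr2.R0=0 thr2.R1=2
thr0.R0=0 thr2.R0=1 thr2.R1=1
thr0.R0=0 thr2.R0=1 thr2.R1=2
thr0.R0=0 thr2.R0=2 thr2.R1=2
thr0.R0=1 thr2.R0=0 thr2.R1=1
thr0.R0=1 thr2.R0=0 thr2.R1=2
thr0.R0=1 thr2.R0=1 thr2.R1=1
thr0.R0=1 thr2.R0=1 thr2.R1=2
thr0.R0=1 thr2.R0=2 thr2.R1=2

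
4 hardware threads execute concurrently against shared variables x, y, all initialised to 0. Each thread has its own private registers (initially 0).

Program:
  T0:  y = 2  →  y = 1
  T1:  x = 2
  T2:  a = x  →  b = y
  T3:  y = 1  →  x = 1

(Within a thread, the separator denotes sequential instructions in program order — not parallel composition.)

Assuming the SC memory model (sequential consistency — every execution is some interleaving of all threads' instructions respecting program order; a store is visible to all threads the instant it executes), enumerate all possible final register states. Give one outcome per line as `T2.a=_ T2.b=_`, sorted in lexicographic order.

T2.a=0 T2.b=0
T2.a=0 T2.b=1
T2.a=0 T2.b=2
T2.a=1 T2.b=1
T2.a=1 T2.b=2
T2.a=2 T2.b=0
T2.a=2 T2.b=1
T2.a=2 T2.b=2

outcome vector order: (T2.a,T2.b)
|SC outcomes| = 8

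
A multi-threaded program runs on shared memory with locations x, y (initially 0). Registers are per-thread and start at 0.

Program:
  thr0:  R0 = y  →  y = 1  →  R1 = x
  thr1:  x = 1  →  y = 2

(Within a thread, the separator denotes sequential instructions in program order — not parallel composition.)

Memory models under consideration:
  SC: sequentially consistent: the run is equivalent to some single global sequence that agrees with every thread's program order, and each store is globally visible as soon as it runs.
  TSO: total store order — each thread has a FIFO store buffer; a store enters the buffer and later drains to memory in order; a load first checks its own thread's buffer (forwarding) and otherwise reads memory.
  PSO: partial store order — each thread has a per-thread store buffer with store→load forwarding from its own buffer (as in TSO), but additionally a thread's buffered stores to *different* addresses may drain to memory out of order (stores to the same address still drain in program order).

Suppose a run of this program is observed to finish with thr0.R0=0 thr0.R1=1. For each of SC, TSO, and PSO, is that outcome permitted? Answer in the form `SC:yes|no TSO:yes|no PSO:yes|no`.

outcome vector order: (thr0.R0,thr0.R1)
[SC] allowed = {(0,0) (0,1) (2,1)}
[TSO] allowed = {(0,0) (0,1) (2,1)}
[PSO] allowed = {(0,0) (0,1) (2,0) (2,1)}
target (0,1) ∈ {SC,TSO,PSO}

SC:yes TSO:yes PSO:yes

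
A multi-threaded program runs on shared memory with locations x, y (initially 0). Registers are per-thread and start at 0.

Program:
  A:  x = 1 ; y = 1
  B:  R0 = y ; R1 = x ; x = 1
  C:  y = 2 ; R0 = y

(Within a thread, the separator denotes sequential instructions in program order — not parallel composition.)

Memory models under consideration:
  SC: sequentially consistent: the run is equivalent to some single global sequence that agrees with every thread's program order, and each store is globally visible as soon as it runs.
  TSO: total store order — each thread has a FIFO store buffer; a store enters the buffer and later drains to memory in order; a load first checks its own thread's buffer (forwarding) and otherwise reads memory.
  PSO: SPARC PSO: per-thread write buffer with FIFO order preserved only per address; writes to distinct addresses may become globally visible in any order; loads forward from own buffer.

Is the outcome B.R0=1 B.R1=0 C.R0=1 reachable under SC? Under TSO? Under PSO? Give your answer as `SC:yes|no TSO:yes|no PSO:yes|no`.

outcome vector order: (B.R0,B.R1,C.R0)
[SC] allowed = {001; 002; 011; 012; 111; 112; 201; 202; 211; 212}
[TSO] allowed = {001; 002; 011; 012; 111; 112; 201; 202; 211; 212}
[PSO] allowed = {001; 002; 011; 012; 101; 102; 111; 112; 201; 202; 211; 212}
target 101 ∈ {PSO}

SC:no TSO:no PSO:yes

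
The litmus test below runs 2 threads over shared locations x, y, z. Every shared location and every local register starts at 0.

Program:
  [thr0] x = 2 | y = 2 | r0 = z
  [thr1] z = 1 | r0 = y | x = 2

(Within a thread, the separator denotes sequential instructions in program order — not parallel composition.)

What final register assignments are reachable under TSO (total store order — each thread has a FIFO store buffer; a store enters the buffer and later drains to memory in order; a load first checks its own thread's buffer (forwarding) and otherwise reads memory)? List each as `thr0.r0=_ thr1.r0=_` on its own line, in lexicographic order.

thr0.r0=0 thr1.r0=0
thr0.r0=0 thr1.r0=2
thr0.r0=1 thr1.r0=0
thr0.r0=1 thr1.r0=2

outcome vector order: (thr0.r0,thr1.r0)
|TSO outcomes| = 4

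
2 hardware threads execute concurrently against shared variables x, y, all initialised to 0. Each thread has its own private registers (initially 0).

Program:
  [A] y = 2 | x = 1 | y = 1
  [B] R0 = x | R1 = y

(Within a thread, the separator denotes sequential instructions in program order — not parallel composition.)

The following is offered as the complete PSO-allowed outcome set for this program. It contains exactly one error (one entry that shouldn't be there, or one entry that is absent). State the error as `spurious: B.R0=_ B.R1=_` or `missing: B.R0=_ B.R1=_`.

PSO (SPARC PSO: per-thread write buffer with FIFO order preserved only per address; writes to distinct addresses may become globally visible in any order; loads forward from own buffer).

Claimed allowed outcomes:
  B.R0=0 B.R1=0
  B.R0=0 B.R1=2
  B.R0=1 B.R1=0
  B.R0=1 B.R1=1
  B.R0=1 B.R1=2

missing: B.R0=0 B.R1=1

outcome vector order: (B.R0,B.R1)
PSO: 6 outcomes — {(0,0) (0,1) (0,2) (1,0) (1,1) (1,2)}
PSO∖claimed = {(0,1)}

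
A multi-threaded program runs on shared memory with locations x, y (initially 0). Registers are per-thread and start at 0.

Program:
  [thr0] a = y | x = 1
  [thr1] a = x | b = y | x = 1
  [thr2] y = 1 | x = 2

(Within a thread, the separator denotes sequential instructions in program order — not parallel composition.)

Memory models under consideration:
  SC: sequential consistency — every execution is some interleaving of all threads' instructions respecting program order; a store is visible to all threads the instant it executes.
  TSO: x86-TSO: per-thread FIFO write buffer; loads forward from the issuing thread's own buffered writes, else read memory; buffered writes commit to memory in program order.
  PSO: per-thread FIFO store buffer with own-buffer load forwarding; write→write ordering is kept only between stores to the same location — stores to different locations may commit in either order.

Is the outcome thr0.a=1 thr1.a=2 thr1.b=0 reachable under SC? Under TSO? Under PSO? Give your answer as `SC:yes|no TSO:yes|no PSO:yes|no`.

SC:no TSO:no PSO:yes

outcome vector order: (thr0.a,thr1.a,thr1.b)
[SC] allowed = {000; 001; 010; 011; 021; 100; 101; 111; 121}
[TSO] allowed = {000; 001; 010; 011; 021; 100; 101; 111; 121}
[PSO] allowed = {000; 001; 010; 011; 020; 021; 100; 101; 111; 120; 121}
target 120 ∈ {PSO}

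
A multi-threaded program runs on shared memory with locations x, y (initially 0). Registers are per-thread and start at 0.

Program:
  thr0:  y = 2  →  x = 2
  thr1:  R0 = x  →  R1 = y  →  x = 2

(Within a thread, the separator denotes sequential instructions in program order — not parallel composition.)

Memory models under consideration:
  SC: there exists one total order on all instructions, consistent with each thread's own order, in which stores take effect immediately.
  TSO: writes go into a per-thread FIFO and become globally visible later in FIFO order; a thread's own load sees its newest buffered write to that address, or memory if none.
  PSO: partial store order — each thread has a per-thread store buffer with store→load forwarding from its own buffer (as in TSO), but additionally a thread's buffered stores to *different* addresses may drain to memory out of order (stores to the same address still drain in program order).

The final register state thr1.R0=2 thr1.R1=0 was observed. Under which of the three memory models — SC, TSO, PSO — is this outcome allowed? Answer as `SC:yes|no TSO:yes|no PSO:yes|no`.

outcome vector order: (thr1.R0,thr1.R1)
SC: 3 outcomes — {<0 0> <0 2> <2 2>}
TSO: 3 outcomes — {<0 0> <0 2> <2 2>}
PSO: 4 outcomes — {<0 0> <0 2> <2 0> <2 2>}
target <2 0> ∈ {PSO}

SC:no TSO:no PSO:yes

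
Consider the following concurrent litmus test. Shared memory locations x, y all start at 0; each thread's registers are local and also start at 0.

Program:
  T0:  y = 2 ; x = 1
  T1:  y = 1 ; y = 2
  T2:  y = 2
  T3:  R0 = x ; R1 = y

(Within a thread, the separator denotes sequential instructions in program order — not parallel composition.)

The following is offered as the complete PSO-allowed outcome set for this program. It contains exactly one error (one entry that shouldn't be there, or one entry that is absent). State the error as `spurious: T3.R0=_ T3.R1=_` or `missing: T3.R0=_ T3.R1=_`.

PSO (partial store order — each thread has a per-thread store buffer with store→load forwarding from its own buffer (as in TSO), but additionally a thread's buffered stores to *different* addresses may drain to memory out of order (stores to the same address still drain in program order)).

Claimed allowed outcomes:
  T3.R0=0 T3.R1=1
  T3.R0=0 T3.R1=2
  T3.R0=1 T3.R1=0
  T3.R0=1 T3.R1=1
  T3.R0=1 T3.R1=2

missing: T3.R0=0 T3.R1=0

outcome vector order: (T3.R0,T3.R1)
under PSO → <0 0>, <0 1>, <0 2>, <1 0>, <1 1>, <1 2>
PSO∖claimed = {<0 0>}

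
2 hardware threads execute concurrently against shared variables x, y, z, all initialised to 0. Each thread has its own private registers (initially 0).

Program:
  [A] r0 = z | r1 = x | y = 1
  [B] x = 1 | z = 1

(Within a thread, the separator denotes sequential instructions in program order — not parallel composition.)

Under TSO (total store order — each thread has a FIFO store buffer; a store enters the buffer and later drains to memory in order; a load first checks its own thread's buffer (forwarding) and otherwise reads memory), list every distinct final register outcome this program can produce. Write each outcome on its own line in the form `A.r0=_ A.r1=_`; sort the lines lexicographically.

outcome vector order: (A.r0,A.r1)
|TSO outcomes| = 3

A.r0=0 A.r1=0
A.r0=0 A.r1=1
A.r0=1 A.r1=1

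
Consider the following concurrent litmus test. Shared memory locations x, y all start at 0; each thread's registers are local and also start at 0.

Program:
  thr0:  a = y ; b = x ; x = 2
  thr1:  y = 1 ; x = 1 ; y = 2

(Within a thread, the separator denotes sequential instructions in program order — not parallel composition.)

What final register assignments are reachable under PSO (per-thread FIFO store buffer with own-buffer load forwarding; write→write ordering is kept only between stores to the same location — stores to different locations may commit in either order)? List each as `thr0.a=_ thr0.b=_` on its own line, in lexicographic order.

outcome vector order: (thr0.a,thr0.b)
|PSO outcomes| = 6

thr0.a=0 thr0.b=0
thr0.a=0 thr0.b=1
thr0.a=1 thr0.b=0
thr0.a=1 thr0.b=1
thr0.a=2 thr0.b=0
thr0.a=2 thr0.b=1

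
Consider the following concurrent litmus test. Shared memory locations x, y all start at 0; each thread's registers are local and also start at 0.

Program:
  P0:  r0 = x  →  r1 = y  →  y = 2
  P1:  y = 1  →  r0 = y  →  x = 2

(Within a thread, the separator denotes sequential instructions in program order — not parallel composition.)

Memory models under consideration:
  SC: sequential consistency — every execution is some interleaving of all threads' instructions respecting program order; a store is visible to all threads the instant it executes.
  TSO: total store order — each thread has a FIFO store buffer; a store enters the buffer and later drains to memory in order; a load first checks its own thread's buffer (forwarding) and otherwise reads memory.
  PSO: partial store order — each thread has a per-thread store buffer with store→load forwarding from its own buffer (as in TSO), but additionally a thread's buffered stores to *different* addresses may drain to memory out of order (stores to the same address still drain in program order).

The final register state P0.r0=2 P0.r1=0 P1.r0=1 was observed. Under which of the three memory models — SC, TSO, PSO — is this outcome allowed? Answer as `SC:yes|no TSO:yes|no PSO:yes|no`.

SC:no TSO:no PSO:yes

outcome vector order: (P0.r0,P0.r1,P1.r0)
SC (5): 0/0/1; 0/0/2; 0/1/1; 0/1/2; 2/1/1
TSO (5): 0/0/1; 0/0/2; 0/1/1; 0/1/2; 2/1/1
PSO (6): 0/0/1; 0/0/2; 0/1/1; 0/1/2; 2/0/1; 2/1/1
target 2/0/1 ∈ {PSO}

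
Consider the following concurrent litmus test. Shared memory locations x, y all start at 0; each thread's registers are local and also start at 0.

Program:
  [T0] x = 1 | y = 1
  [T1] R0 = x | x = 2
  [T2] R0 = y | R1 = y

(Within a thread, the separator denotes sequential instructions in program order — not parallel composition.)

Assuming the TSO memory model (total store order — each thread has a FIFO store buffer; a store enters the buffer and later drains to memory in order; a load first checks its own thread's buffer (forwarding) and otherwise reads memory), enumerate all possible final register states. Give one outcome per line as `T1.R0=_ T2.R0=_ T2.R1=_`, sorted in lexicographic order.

outcome vector order: (T1.R0,T2.R0,T2.R1)
|TSO outcomes| = 6

T1.R0=0 T2.R0=0 T2.R1=0
T1.R0=0 T2.R0=0 T2.R1=1
T1.R0=0 T2.R0=1 T2.R1=1
T1.R0=1 T2.R0=0 T2.R1=0
T1.R0=1 T2.R0=0 T2.R1=1
T1.R0=1 T2.R0=1 T2.R1=1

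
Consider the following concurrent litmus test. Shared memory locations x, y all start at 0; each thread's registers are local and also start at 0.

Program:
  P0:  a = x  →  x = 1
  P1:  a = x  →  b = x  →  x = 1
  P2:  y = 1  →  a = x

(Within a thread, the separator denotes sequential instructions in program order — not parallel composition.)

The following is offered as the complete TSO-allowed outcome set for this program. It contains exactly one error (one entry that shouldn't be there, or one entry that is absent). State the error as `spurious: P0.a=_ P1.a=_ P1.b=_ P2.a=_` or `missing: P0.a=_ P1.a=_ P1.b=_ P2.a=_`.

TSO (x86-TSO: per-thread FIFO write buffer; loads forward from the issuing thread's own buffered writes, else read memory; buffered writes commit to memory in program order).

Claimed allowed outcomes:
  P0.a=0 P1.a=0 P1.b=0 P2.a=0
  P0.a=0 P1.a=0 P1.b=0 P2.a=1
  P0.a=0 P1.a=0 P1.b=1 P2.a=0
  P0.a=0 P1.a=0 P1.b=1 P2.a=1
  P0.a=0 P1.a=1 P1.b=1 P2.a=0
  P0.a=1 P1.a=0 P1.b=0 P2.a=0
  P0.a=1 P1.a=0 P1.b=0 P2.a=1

missing: P0.a=0 P1.a=1 P1.b=1 P2.a=1

outcome vector order: (P0.a,P1.a,P1.b,P2.a)
TSO (8): <0 0 0 0>, <0 0 0 1>, <0 0 1 0>, <0 0 1 1>, <0 1 1 0>, <0 1 1 1>, <1 0 0 0>, <1 0 0 1>
TSO∖claimed = {<0 1 1 1>}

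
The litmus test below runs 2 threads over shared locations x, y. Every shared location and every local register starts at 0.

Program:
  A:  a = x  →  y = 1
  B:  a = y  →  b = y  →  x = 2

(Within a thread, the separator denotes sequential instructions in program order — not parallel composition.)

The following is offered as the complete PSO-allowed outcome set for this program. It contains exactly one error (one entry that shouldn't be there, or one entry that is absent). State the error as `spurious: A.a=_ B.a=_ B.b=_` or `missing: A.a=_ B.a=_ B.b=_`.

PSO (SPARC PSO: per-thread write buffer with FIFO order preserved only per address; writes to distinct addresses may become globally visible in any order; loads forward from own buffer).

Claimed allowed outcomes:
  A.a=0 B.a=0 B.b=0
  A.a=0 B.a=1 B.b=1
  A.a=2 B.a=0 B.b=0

outcome vector order: (A.a,B.a,B.b)
under PSO → 0/0/0, 0/0/1, 0/1/1, 2/0/0
PSO∖claimed = {0/0/1}

missing: A.a=0 B.a=0 B.b=1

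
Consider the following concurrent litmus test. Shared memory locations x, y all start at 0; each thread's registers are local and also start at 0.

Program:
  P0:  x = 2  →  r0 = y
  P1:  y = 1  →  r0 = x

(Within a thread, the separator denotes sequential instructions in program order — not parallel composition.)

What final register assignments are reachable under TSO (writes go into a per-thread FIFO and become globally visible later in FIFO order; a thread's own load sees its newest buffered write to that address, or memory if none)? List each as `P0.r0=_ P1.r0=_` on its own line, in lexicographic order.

outcome vector order: (P0.r0,P1.r0)
|TSO outcomes| = 4

P0.r0=0 P1.r0=0
P0.r0=0 P1.r0=2
P0.r0=1 P1.r0=0
P0.r0=1 P1.r0=2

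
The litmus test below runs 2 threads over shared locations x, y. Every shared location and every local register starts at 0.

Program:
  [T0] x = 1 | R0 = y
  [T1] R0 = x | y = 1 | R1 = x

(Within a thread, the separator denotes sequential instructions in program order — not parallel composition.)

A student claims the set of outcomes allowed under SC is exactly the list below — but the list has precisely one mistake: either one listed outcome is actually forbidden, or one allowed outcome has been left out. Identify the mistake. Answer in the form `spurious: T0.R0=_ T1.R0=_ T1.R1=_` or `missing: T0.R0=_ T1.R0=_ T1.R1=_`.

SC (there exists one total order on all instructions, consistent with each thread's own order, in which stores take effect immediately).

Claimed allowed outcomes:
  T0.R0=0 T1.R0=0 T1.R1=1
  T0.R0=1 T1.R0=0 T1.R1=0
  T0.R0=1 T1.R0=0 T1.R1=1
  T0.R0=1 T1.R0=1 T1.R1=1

missing: T0.R0=0 T1.R0=1 T1.R1=1

outcome vector order: (T0.R0,T1.R0,T1.R1)
SC (5): <0 0 1>; <0 1 1>; <1 0 0>; <1 0 1>; <1 1 1>
SC∖claimed = {<0 1 1>}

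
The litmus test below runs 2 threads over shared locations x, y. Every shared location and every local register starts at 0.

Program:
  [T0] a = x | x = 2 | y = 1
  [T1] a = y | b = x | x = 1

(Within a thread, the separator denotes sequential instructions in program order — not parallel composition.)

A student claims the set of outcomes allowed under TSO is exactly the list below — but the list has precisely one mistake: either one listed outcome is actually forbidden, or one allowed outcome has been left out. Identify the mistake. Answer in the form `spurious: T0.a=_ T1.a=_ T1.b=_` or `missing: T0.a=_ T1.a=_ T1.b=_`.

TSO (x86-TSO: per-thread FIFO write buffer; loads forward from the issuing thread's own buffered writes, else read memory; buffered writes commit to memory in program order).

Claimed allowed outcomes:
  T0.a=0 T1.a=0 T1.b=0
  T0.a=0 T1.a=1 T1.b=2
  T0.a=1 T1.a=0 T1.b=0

outcome vector order: (T0.a,T1.a,T1.b)
under TSO → 000 002 012 100
TSO∖claimed = {002}

missing: T0.a=0 T1.a=0 T1.b=2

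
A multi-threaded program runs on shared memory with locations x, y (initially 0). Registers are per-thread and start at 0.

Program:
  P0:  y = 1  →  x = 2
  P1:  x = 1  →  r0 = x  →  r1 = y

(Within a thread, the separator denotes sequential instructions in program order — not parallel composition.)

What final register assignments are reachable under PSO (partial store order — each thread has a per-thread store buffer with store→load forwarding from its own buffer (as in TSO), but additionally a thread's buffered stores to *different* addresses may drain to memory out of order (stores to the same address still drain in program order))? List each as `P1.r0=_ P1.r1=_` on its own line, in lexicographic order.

outcome vector order: (P1.r0,P1.r1)
|PSO outcomes| = 4

P1.r0=1 P1.r1=0
P1.r0=1 P1.r1=1
P1.r0=2 P1.r1=0
P1.r0=2 P1.r1=1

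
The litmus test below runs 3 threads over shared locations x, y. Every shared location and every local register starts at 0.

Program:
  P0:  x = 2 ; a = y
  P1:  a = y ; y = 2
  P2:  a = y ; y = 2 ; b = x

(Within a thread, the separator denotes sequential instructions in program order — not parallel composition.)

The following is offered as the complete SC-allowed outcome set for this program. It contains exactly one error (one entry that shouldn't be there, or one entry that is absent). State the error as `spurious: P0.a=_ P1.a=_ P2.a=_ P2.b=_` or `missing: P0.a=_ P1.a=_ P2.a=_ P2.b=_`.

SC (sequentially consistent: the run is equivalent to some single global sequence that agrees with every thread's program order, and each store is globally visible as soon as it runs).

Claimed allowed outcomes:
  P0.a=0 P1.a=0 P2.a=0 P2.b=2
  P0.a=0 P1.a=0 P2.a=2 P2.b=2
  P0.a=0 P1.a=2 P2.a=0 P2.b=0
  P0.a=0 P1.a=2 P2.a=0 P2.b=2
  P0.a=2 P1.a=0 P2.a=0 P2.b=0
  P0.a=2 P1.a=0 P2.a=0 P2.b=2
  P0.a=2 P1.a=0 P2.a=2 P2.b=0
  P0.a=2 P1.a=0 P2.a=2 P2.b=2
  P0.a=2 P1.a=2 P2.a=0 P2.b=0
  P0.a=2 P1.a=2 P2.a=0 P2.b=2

outcome vector order: (P0.a,P1.a,P2.a,P2.b)
[SC] allowed = {(0,0,0,2) (0,0,2,2) (0,2,0,2) (2,0,0,0) (2,0,0,2) (2,0,2,0) (2,0,2,2) (2,2,0,0) (2,2,0,2)}
claimed∖SC = {(0,2,0,0)}

spurious: P0.a=0 P1.a=2 P2.a=0 P2.b=0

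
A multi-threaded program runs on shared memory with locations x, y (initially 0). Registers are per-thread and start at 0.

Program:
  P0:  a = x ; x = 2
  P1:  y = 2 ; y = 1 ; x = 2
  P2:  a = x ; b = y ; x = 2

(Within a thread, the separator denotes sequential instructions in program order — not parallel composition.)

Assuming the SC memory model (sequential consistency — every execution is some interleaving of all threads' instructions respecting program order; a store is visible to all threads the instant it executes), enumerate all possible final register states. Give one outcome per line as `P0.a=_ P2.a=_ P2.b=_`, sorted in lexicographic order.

P0.a=0 P2.a=0 P2.b=0
P0.a=0 P2.a=0 P2.b=1
P0.a=0 P2.a=0 P2.b=2
P0.a=0 P2.a=2 P2.b=0
P0.a=0 P2.a=2 P2.b=1
P0.a=0 P2.a=2 P2.b=2
P0.a=2 P2.a=0 P2.b=0
P0.a=2 P2.a=0 P2.b=1
P0.a=2 P2.a=0 P2.b=2
P0.a=2 P2.a=2 P2.b=1

outcome vector order: (P0.a,P2.a,P2.b)
|SC outcomes| = 10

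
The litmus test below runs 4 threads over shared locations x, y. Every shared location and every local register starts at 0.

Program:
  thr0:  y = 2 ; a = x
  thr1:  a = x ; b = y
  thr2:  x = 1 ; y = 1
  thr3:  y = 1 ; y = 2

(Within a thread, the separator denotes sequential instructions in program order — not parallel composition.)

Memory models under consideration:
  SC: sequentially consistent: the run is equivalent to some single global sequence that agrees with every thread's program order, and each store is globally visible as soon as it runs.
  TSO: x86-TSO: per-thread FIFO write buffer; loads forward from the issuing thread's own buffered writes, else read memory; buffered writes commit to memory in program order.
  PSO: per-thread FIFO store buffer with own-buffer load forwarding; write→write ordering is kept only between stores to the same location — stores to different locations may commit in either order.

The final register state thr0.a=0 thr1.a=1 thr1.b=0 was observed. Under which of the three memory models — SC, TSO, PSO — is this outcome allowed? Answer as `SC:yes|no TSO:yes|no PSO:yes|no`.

SC:no TSO:yes PSO:yes

outcome vector order: (thr0.a,thr1.a,thr1.b)
under SC → 0/0/0; 0/0/1; 0/0/2; 0/1/1; 0/1/2; 1/0/0; 1/0/1; 1/0/2; 1/1/0; 1/1/1; 1/1/2
under TSO → 0/0/0; 0/0/1; 0/0/2; 0/1/0; 0/1/1; 0/1/2; 1/0/0; 1/0/1; 1/0/2; 1/1/0; 1/1/1; 1/1/2
under PSO → 0/0/0; 0/0/1; 0/0/2; 0/1/0; 0/1/1; 0/1/2; 1/0/0; 1/0/1; 1/0/2; 1/1/0; 1/1/1; 1/1/2
target 0/1/0 ∈ {TSO,PSO}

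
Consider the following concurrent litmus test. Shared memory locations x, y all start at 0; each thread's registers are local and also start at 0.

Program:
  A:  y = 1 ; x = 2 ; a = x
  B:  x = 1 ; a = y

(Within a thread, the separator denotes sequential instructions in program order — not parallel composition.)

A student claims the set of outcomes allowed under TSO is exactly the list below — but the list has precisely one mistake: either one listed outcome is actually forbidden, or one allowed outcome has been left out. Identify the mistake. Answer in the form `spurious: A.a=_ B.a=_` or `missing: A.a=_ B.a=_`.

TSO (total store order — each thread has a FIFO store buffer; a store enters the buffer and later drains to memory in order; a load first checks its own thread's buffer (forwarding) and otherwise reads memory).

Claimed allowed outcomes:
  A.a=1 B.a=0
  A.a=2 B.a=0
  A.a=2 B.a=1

missing: A.a=1 B.a=1

outcome vector order: (A.a,B.a)
under TSO → <1 0>, <1 1>, <2 0>, <2 1>
TSO∖claimed = {<1 1>}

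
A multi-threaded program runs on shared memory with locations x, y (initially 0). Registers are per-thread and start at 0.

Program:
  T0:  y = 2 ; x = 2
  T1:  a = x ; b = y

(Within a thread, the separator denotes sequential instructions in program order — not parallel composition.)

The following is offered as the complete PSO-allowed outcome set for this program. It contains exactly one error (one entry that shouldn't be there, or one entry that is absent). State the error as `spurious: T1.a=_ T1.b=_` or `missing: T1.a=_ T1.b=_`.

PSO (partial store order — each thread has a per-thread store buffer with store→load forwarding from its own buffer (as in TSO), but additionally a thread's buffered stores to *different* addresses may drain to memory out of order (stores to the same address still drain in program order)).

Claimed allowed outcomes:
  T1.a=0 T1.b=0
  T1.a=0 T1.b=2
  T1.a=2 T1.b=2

missing: T1.a=2 T1.b=0

outcome vector order: (T1.a,T1.b)
under PSO → (0,0); (0,2); (2,0); (2,2)
PSO∖claimed = {(2,0)}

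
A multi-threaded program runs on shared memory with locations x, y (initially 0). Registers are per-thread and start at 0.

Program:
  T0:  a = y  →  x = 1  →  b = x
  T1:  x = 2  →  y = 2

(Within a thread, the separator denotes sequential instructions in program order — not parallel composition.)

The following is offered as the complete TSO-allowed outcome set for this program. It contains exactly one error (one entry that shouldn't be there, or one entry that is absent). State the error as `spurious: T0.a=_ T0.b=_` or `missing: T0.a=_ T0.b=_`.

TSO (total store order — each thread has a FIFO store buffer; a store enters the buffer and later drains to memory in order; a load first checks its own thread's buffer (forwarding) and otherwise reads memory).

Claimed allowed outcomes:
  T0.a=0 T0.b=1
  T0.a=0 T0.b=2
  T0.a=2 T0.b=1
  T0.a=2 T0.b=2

spurious: T0.a=2 T0.b=2

outcome vector order: (T0.a,T0.b)
TSO: 3 outcomes — {(0,1), (0,2), (2,1)}
claimed∖TSO = {(2,2)}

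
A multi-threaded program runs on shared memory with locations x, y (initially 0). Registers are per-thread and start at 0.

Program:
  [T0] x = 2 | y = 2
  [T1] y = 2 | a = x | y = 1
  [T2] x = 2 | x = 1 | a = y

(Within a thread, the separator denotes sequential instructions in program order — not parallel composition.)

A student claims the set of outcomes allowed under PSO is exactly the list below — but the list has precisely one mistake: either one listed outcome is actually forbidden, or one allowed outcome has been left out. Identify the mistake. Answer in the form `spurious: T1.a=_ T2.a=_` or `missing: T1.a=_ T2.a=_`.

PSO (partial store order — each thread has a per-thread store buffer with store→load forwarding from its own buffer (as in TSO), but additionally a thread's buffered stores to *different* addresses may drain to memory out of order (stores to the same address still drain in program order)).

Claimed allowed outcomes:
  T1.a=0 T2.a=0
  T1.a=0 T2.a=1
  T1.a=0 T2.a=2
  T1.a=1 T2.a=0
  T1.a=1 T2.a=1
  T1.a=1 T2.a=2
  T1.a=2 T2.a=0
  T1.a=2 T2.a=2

outcome vector order: (T1.a,T2.a)
under PSO → 00; 01; 02; 10; 11; 12; 20; 21; 22
PSO∖claimed = {21}

missing: T1.a=2 T2.a=1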